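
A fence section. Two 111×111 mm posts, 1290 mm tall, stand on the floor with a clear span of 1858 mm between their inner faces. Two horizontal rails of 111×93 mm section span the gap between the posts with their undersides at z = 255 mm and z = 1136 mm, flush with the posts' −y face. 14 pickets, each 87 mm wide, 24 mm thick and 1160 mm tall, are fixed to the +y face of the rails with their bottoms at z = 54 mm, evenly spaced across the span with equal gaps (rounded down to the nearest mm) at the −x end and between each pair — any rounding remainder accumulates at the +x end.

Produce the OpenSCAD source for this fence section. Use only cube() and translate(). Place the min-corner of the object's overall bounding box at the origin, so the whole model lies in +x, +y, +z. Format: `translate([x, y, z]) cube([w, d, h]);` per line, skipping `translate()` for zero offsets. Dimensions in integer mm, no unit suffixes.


cube([111, 111, 1290]);
translate([1969, 0, 0]) cube([111, 111, 1290]);
translate([111, 0, 255]) cube([1858, 111, 93]);
translate([111, 0, 1136]) cube([1858, 111, 93]);
translate([153, 111, 54]) cube([87, 24, 1160]);
translate([282, 111, 54]) cube([87, 24, 1160]);
translate([411, 111, 54]) cube([87, 24, 1160]);
translate([540, 111, 54]) cube([87, 24, 1160]);
translate([669, 111, 54]) cube([87, 24, 1160]);
translate([798, 111, 54]) cube([87, 24, 1160]);
translate([927, 111, 54]) cube([87, 24, 1160]);
translate([1056, 111, 54]) cube([87, 24, 1160]);
translate([1185, 111, 54]) cube([87, 24, 1160]);
translate([1314, 111, 54]) cube([87, 24, 1160]);
translate([1443, 111, 54]) cube([87, 24, 1160]);
translate([1572, 111, 54]) cube([87, 24, 1160]);
translate([1701, 111, 54]) cube([87, 24, 1160]);
translate([1830, 111, 54]) cube([87, 24, 1160]);


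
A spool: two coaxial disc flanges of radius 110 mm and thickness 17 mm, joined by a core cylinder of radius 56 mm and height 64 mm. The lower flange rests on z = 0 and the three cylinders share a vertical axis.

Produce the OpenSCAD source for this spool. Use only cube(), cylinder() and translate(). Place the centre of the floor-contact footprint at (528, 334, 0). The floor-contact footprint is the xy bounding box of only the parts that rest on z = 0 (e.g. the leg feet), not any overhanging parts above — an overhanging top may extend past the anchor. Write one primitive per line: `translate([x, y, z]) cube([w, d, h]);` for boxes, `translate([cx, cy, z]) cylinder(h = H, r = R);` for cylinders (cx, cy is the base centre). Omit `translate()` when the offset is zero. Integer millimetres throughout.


translate([528, 334, 0]) cylinder(h = 17, r = 110);
translate([528, 334, 17]) cylinder(h = 64, r = 56);
translate([528, 334, 81]) cylinder(h = 17, r = 110);


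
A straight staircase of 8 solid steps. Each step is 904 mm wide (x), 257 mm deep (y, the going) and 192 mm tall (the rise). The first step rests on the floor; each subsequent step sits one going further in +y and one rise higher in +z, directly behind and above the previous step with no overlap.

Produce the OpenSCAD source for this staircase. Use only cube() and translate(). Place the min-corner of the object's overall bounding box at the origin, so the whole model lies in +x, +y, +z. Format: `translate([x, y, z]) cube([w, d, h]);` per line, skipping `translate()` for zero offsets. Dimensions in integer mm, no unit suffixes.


cube([904, 257, 192]);
translate([0, 257, 192]) cube([904, 257, 192]);
translate([0, 514, 384]) cube([904, 257, 192]);
translate([0, 771, 576]) cube([904, 257, 192]);
translate([0, 1028, 768]) cube([904, 257, 192]);
translate([0, 1285, 960]) cube([904, 257, 192]);
translate([0, 1542, 1152]) cube([904, 257, 192]);
translate([0, 1799, 1344]) cube([904, 257, 192]);


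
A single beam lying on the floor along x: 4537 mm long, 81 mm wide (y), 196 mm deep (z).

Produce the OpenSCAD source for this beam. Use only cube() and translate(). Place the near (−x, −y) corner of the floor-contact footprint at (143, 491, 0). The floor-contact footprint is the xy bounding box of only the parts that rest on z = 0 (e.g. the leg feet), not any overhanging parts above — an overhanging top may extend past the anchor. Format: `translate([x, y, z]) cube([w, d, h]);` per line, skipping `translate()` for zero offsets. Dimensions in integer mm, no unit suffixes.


translate([143, 491, 0]) cube([4537, 81, 196]);


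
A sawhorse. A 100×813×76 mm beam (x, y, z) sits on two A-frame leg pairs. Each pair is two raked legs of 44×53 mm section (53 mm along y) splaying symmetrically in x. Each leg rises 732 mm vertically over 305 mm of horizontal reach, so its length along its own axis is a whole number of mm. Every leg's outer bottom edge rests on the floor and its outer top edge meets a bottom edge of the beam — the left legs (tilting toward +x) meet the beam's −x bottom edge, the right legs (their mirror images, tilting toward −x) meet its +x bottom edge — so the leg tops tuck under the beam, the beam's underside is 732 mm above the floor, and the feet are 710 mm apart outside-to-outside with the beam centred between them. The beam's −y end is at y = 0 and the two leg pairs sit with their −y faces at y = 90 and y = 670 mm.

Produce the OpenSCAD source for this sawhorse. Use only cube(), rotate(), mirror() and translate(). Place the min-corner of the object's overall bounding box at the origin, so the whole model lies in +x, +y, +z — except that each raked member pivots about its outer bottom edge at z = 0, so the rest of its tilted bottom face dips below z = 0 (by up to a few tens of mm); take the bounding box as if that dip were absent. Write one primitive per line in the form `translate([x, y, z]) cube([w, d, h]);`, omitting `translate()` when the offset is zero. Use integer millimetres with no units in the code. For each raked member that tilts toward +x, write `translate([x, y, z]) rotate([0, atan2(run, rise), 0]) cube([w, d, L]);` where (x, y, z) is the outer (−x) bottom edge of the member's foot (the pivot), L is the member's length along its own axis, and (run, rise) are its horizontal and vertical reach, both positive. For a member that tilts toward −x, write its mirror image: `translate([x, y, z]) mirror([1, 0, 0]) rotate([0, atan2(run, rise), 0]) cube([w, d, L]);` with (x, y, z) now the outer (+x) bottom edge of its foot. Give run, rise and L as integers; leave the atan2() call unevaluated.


translate([305, 0, 732]) cube([100, 813, 76]);
translate([0, 90, 0]) rotate([0, atan2(305, 732), 0]) cube([44, 53, 793]);
translate([710, 90, 0]) mirror([1, 0, 0]) rotate([0, atan2(305, 732), 0]) cube([44, 53, 793]);
translate([0, 670, 0]) rotate([0, atan2(305, 732), 0]) cube([44, 53, 793]);
translate([710, 670, 0]) mirror([1, 0, 0]) rotate([0, atan2(305, 732), 0]) cube([44, 53, 793]);


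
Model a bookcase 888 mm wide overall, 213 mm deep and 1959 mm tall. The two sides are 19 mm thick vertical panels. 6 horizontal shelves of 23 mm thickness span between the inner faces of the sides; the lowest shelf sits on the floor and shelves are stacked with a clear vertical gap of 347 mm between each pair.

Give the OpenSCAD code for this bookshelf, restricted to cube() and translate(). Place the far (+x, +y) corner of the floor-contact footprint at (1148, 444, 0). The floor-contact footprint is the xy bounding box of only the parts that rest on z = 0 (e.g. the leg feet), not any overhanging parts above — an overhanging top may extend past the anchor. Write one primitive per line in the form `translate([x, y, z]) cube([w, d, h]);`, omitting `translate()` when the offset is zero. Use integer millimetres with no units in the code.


translate([260, 231, 0]) cube([19, 213, 1959]);
translate([1129, 231, 0]) cube([19, 213, 1959]);
translate([279, 231, 0]) cube([850, 213, 23]);
translate([279, 231, 370]) cube([850, 213, 23]);
translate([279, 231, 740]) cube([850, 213, 23]);
translate([279, 231, 1110]) cube([850, 213, 23]);
translate([279, 231, 1480]) cube([850, 213, 23]);
translate([279, 231, 1850]) cube([850, 213, 23]);


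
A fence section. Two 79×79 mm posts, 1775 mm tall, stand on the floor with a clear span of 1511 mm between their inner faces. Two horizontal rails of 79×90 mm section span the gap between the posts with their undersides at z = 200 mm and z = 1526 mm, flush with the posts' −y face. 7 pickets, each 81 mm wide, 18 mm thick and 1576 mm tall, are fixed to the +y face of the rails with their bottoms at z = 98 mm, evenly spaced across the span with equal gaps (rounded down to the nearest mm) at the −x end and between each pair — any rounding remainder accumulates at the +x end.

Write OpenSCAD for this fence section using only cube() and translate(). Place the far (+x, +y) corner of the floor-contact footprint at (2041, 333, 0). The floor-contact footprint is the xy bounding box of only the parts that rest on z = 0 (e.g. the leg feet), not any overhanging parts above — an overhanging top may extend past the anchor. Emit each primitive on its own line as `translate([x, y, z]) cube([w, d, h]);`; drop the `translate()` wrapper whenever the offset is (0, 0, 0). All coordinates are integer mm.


translate([372, 254, 0]) cube([79, 79, 1775]);
translate([1962, 254, 0]) cube([79, 79, 1775]);
translate([451, 254, 200]) cube([1511, 79, 90]);
translate([451, 254, 1526]) cube([1511, 79, 90]);
translate([569, 333, 98]) cube([81, 18, 1576]);
translate([768, 333, 98]) cube([81, 18, 1576]);
translate([967, 333, 98]) cube([81, 18, 1576]);
translate([1166, 333, 98]) cube([81, 18, 1576]);
translate([1365, 333, 98]) cube([81, 18, 1576]);
translate([1564, 333, 98]) cube([81, 18, 1576]);
translate([1763, 333, 98]) cube([81, 18, 1576]);


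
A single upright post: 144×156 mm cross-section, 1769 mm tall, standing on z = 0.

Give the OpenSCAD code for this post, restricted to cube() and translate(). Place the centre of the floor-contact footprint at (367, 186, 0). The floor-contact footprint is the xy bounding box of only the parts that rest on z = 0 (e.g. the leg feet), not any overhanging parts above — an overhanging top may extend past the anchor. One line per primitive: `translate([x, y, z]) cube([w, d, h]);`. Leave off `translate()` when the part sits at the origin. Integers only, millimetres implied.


translate([295, 108, 0]) cube([144, 156, 1769]);


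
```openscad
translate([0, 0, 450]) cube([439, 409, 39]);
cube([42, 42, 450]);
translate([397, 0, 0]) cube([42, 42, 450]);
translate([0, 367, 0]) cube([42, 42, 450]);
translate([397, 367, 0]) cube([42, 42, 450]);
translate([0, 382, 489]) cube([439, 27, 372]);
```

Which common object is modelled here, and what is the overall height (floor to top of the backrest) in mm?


A chair. The overall height is 861 mm.

A slab on four corner posts with a tall panel at the back — a chair. The seat slab sits at z = 450 with thickness 39, and the 372 mm backrest starts at the seat top, so the overall height is 450 + 39 + 372 = 861 mm.


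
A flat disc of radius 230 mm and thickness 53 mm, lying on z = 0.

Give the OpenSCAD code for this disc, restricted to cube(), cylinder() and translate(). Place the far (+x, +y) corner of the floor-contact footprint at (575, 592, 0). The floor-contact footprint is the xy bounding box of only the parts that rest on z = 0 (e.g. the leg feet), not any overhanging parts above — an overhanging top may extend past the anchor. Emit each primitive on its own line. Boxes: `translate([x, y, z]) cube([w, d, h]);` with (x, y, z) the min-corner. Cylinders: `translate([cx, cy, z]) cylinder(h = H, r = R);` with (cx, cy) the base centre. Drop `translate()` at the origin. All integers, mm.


translate([345, 362, 0]) cylinder(h = 53, r = 230);


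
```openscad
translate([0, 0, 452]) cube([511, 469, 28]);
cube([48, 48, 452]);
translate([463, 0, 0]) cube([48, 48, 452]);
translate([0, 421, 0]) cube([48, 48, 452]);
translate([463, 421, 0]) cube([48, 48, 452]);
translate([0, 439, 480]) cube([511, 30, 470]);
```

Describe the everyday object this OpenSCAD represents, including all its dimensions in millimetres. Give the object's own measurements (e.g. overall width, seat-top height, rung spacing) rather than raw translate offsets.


A chair. The seat is a 511×469×28 mm slab with its top at z = 480 mm, on four 48×48 mm corner legs (flush with the seat edges, standing on z = 0). A flat backrest 30 mm thick, 470 mm tall, spans the full seat width and rises from the seat top along its +y edge, rear face flush with the rear of the seat.


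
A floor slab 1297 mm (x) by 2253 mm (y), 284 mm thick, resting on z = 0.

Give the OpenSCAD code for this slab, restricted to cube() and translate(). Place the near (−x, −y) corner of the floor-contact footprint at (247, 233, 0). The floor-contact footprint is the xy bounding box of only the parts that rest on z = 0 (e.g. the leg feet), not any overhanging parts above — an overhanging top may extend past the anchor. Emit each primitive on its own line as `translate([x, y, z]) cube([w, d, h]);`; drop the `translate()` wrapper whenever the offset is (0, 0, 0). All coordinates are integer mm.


translate([247, 233, 0]) cube([1297, 2253, 284]);


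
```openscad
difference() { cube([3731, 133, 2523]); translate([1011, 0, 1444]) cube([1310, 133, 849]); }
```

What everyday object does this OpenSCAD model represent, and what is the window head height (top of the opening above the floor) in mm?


A wall with a window opening. The window head height is 2293 mm.

A wall with a rectangular opening subtracted — a window. Sill at z = 1444, opening 849 mm tall, so the head is at 1444 + 849 = 2293 mm.


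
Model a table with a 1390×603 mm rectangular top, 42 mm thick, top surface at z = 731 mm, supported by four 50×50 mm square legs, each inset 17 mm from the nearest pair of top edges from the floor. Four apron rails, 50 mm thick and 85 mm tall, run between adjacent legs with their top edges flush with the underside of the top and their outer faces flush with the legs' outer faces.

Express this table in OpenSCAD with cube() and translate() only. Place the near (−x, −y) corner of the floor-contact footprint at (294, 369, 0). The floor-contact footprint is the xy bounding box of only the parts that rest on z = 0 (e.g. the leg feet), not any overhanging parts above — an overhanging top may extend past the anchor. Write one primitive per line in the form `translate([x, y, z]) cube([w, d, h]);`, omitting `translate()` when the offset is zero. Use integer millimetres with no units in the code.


translate([277, 352, 689]) cube([1390, 603, 42]);
translate([294, 369, 0]) cube([50, 50, 689]);
translate([1600, 369, 0]) cube([50, 50, 689]);
translate([294, 888, 0]) cube([50, 50, 689]);
translate([1600, 888, 0]) cube([50, 50, 689]);
translate([344, 369, 604]) cube([1256, 50, 85]);
translate([344, 888, 604]) cube([1256, 50, 85]);
translate([294, 419, 604]) cube([50, 469, 85]);
translate([1600, 419, 604]) cube([50, 469, 85]);


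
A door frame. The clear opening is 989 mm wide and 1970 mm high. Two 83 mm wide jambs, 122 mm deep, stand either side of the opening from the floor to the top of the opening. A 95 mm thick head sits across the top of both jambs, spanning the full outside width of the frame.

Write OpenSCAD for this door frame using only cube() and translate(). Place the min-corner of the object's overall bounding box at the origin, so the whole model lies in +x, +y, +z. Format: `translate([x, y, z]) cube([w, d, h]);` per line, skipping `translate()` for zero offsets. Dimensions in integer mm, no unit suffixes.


cube([83, 122, 1970]);
translate([1072, 0, 0]) cube([83, 122, 1970]);
translate([0, 0, 1970]) cube([1155, 122, 95]);


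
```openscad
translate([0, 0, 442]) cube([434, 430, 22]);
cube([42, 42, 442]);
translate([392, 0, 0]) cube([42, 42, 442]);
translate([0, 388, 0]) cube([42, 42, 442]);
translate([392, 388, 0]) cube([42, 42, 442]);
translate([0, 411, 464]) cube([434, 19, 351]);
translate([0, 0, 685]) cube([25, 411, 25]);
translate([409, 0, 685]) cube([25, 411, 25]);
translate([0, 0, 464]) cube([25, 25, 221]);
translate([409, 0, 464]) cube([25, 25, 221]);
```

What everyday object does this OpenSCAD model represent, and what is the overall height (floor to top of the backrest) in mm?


A chair. The overall height is 815 mm.

A slab on four corner posts with a tall panel at the back — a chair. The seat slab sits at z = 442 with thickness 22, and the 351 mm backrest starts at the seat top, so the overall height is 442 + 22 + 351 = 815 mm.


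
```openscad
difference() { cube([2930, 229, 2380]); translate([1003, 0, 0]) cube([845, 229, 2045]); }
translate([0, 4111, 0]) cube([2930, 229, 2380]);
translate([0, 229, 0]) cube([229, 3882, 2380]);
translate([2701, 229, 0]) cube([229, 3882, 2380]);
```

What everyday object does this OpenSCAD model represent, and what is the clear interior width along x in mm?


A single room. The interior width is 2472 mm.

Four walls enclosing a rectangle with a door in the front wall — a room. Outside width 2930 minus two 229 mm walls gives 2472 mm.


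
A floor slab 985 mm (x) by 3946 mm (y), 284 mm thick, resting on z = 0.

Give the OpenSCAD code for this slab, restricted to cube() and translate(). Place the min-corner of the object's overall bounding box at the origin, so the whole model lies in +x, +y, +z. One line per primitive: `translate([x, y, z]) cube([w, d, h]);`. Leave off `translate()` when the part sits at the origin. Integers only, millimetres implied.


cube([985, 3946, 284]);


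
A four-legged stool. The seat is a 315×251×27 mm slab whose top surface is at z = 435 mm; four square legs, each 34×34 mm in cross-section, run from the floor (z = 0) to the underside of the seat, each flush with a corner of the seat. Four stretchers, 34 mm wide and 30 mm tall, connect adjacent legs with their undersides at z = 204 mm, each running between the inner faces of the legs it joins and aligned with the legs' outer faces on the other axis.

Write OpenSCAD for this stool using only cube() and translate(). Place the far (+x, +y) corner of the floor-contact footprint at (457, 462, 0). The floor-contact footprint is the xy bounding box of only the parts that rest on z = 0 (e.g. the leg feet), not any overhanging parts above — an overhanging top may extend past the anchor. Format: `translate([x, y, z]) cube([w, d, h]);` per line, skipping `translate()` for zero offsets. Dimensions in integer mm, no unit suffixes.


translate([142, 211, 408]) cube([315, 251, 27]);
translate([142, 211, 0]) cube([34, 34, 408]);
translate([423, 211, 0]) cube([34, 34, 408]);
translate([142, 428, 0]) cube([34, 34, 408]);
translate([423, 428, 0]) cube([34, 34, 408]);
translate([176, 211, 204]) cube([247, 34, 30]);
translate([176, 428, 204]) cube([247, 34, 30]);
translate([142, 245, 204]) cube([34, 183, 30]);
translate([423, 245, 204]) cube([34, 183, 30]);


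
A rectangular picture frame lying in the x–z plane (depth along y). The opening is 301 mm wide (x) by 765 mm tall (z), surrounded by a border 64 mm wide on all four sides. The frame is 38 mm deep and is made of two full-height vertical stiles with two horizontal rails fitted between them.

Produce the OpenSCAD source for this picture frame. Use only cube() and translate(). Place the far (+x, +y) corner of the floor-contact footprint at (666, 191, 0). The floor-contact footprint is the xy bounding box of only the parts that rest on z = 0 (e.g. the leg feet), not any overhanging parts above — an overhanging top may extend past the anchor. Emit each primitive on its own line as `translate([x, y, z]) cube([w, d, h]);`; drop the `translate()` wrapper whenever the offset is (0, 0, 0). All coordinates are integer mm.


translate([237, 153, 0]) cube([64, 38, 893]);
translate([602, 153, 0]) cube([64, 38, 893]);
translate([301, 153, 0]) cube([301, 38, 64]);
translate([301, 153, 829]) cube([301, 38, 64]);


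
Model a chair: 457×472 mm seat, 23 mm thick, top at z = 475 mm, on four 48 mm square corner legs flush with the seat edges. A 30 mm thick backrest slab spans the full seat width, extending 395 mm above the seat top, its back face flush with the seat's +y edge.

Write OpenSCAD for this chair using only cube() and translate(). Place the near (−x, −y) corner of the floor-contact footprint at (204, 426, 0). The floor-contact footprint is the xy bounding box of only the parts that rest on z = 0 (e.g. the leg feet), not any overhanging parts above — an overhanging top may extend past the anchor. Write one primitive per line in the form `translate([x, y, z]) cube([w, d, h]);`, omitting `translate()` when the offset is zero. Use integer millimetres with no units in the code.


translate([204, 426, 452]) cube([457, 472, 23]);
translate([204, 426, 0]) cube([48, 48, 452]);
translate([613, 426, 0]) cube([48, 48, 452]);
translate([204, 850, 0]) cube([48, 48, 452]);
translate([613, 850, 0]) cube([48, 48, 452]);
translate([204, 868, 475]) cube([457, 30, 395]);


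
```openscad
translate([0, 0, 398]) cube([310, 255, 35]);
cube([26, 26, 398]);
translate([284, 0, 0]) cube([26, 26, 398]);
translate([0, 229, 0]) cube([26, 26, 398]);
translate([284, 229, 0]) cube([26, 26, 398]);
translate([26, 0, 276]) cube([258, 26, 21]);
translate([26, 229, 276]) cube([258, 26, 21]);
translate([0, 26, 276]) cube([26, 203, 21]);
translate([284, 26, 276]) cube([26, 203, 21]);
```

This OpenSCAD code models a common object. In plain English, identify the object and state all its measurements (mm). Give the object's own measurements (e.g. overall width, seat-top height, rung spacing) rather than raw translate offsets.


A simple wooden stool: a rectangular seat 310 mm (x) by 255 mm (y), 35 mm thick, top face at z = 433 mm, on four square legs, each 26×26 mm in cross-section. The legs rest on z = 0, each flush with a corner of the seat. Four stretchers, 26 mm wide and 21 mm tall, connect adjacent legs with their undersides at z = 276 mm, each running between the inner faces of the legs it joins and aligned with the legs' outer faces on the other axis.


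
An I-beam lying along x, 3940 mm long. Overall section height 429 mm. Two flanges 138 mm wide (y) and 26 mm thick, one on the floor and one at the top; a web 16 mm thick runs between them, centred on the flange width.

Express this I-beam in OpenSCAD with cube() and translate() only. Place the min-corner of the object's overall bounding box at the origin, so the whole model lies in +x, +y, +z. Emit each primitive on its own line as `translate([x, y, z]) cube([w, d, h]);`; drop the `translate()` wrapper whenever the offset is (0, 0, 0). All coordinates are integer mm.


cube([3940, 138, 26]);
translate([0, 61, 26]) cube([3940, 16, 377]);
translate([0, 0, 403]) cube([3940, 138, 26]);


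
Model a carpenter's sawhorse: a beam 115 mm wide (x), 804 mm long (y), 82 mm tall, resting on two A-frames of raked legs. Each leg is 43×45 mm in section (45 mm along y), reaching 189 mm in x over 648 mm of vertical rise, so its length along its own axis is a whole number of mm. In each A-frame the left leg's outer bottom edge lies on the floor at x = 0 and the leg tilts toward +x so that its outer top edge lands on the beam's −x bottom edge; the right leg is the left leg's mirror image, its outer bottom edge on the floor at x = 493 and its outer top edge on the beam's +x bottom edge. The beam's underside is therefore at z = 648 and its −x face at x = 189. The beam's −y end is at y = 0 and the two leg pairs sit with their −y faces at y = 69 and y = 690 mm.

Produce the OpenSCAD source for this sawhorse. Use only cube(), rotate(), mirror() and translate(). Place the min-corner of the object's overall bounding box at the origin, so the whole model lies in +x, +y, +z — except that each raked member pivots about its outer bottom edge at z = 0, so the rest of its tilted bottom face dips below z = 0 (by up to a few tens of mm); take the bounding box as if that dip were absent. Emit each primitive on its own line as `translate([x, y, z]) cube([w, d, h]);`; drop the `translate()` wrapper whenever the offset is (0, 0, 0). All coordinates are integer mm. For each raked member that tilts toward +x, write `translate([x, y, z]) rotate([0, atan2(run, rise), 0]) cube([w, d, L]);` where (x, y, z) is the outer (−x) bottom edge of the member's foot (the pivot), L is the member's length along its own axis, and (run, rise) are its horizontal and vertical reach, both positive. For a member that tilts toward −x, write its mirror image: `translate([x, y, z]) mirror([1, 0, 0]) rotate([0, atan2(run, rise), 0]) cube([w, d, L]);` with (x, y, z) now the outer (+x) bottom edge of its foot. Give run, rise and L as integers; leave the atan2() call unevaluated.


translate([189, 0, 648]) cube([115, 804, 82]);
translate([0, 69, 0]) rotate([0, atan2(189, 648), 0]) cube([43, 45, 675]);
translate([493, 69, 0]) mirror([1, 0, 0]) rotate([0, atan2(189, 648), 0]) cube([43, 45, 675]);
translate([0, 690, 0]) rotate([0, atan2(189, 648), 0]) cube([43, 45, 675]);
translate([493, 690, 0]) mirror([1, 0, 0]) rotate([0, atan2(189, 648), 0]) cube([43, 45, 675]);


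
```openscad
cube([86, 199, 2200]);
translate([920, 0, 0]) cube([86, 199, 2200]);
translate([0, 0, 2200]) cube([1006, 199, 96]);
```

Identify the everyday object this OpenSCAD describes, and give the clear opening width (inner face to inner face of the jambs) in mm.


A door frame. The clear opening width is 834 mm.

Two 2200 mm tall posts with a header on top — a door frame. The left jamb is 86 mm wide at x = 0; the right jamb starts at x = 920. The clear opening is 920 − 86 = 834 mm.


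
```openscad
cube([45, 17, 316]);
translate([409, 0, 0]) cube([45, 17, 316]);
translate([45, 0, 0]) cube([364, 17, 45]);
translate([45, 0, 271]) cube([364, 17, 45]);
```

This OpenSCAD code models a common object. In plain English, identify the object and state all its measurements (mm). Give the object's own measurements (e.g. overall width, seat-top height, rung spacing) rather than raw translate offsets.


A rectangular picture frame lying in the x–z plane (depth along y). The opening is 364 mm wide (x) by 226 mm tall (z), surrounded by a border 45 mm wide on all four sides. The frame is 17 mm deep and is made of two full-height vertical stiles with two horizontal rails fitted between them.


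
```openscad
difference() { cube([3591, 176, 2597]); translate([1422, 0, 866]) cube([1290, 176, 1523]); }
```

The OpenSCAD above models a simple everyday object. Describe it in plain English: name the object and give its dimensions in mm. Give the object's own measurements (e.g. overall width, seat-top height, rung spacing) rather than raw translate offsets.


A wall 3591 mm long (x), 176 mm thick (y), 2597 mm tall, with a rectangular window opening cut through it. The opening is 1290 mm wide and 1523 mm tall; its sill is at z = 866 mm and its near (−x) edge is 1422 mm from the wall's −x end. The opening passes through the full wall thickness.


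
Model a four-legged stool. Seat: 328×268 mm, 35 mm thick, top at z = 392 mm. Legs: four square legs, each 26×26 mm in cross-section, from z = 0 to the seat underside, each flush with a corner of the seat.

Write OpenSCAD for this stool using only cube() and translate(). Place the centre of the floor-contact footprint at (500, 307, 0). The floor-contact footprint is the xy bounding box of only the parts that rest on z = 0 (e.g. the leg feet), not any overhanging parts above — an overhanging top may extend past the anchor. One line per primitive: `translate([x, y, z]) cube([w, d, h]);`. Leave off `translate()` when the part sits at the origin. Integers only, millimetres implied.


translate([336, 173, 357]) cube([328, 268, 35]);
translate([336, 173, 0]) cube([26, 26, 357]);
translate([638, 173, 0]) cube([26, 26, 357]);
translate([336, 415, 0]) cube([26, 26, 357]);
translate([638, 415, 0]) cube([26, 26, 357]);


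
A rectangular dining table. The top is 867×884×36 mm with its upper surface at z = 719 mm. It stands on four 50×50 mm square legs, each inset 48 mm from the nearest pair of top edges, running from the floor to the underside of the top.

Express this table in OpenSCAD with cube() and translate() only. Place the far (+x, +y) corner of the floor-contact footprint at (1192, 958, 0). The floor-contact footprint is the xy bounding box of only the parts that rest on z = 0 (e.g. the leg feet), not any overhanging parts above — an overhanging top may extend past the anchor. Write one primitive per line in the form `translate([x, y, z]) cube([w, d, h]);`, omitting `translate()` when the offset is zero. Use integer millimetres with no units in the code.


translate([373, 122, 683]) cube([867, 884, 36]);
translate([421, 170, 0]) cube([50, 50, 683]);
translate([1142, 170, 0]) cube([50, 50, 683]);
translate([421, 908, 0]) cube([50, 50, 683]);
translate([1142, 908, 0]) cube([50, 50, 683]);


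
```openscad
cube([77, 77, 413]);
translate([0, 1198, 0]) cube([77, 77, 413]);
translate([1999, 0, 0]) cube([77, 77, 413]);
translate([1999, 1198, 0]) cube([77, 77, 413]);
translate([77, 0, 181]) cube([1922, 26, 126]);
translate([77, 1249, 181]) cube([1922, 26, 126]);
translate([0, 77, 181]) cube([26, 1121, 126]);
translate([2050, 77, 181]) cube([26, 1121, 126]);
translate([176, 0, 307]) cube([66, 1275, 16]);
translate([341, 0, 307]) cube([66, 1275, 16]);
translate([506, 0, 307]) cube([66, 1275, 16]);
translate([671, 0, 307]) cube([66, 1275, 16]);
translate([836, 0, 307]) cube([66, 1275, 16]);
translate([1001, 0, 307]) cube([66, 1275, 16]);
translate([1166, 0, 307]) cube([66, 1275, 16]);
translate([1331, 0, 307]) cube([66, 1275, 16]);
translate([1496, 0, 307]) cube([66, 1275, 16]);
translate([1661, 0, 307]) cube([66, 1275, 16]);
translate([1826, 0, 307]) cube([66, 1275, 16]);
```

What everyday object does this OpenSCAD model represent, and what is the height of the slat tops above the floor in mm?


A bed frame. The slat-top height is 323 mm.

Four posts, four rails, and a row of slats — a bed frame. Slats sit on the rails at z = 181 + 126 = 307; with slat thickness 16, the top is 323 mm.


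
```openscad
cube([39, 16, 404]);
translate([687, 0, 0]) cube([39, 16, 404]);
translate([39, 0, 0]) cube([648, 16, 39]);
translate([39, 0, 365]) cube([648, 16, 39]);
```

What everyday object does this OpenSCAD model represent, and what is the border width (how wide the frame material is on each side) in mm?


A picture frame. The border width is 39 mm.

Four thin pieces enclosing a rectangular opening — a picture frame. The two full-height stiles are 404 mm tall; the top rail sits at z = 365 and is 39 mm tall, so the border above the opening is 404 − 365 = 39 mm, matching the stile x-width.


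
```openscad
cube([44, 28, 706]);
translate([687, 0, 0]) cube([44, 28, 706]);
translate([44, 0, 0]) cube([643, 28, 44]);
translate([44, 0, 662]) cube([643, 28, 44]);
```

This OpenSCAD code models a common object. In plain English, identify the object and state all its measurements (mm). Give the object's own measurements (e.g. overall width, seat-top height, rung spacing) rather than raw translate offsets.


A rectangular picture frame lying in the x–z plane (depth along y). The opening is 643 mm wide (x) by 618 mm tall (z), surrounded by a border 44 mm wide on all four sides. The frame is 28 mm deep and is made of two full-height vertical stiles with two horizontal rails fitted between them.


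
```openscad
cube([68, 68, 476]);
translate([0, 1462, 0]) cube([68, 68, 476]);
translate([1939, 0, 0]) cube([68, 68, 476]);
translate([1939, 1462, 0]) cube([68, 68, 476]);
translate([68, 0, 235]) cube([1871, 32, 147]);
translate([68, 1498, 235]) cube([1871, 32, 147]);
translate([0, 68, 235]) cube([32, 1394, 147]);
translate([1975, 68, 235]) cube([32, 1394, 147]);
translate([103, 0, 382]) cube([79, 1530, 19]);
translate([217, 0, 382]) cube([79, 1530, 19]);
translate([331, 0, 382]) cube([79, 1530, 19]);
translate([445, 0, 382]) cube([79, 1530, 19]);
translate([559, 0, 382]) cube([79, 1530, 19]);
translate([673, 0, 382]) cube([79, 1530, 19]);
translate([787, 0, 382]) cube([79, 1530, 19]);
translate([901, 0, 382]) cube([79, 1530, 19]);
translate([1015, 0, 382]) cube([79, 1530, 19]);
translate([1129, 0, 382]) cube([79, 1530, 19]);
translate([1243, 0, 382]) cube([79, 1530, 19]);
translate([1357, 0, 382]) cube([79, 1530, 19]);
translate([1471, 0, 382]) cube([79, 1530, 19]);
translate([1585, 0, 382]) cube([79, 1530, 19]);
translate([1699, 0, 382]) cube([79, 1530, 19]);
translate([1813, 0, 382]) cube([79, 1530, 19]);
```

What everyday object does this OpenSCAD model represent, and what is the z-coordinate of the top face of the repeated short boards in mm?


A bed frame. The slat-top height is 401 mm.

Four posts, four rails, and a row of slats — a bed frame. Slats sit on the rails at z = 235 + 147 = 382; with slat thickness 19, the top is 401 mm.


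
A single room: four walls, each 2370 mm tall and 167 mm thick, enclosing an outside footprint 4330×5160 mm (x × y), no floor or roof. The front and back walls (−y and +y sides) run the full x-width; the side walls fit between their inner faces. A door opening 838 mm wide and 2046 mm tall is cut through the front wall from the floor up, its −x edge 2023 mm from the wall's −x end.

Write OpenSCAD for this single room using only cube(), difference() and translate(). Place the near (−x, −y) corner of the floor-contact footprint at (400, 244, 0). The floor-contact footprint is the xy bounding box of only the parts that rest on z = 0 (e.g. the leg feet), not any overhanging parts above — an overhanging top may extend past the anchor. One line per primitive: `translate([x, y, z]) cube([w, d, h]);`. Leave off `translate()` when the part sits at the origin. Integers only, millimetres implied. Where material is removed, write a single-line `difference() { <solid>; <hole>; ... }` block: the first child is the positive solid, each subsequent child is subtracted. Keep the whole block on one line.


difference() { translate([400, 244, 0]) cube([4330, 167, 2370]); translate([2423, 244, 0]) cube([838, 167, 2046]); }
translate([400, 5237, 0]) cube([4330, 167, 2370]);
translate([400, 411, 0]) cube([167, 4826, 2370]);
translate([4563, 411, 0]) cube([167, 4826, 2370]);


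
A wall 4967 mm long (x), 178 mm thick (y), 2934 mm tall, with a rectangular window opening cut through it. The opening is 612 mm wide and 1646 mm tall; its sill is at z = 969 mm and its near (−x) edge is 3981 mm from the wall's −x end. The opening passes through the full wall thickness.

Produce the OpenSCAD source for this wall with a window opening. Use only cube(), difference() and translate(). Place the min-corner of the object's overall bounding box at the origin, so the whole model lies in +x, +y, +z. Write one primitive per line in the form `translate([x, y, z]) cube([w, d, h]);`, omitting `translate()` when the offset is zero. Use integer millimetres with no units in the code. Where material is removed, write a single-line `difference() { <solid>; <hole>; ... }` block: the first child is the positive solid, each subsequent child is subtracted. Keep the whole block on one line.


difference() { cube([4967, 178, 2934]); translate([3981, 0, 969]) cube([612, 178, 1646]); }


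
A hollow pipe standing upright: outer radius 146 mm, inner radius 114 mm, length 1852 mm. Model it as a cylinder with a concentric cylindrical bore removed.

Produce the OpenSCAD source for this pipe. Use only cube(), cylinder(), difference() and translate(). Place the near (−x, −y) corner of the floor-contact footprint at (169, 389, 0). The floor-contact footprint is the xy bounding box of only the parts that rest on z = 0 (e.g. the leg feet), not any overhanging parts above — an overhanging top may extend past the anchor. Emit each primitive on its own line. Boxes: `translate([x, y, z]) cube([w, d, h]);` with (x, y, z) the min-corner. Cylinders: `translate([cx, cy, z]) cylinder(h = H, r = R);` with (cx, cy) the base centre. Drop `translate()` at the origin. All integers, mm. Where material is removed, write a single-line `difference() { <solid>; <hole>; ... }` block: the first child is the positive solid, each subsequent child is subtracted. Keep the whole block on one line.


difference() { translate([315, 535, 0]) cylinder(h = 1852, r = 146); translate([315, 535, 0]) cylinder(h = 1852, r = 114); }


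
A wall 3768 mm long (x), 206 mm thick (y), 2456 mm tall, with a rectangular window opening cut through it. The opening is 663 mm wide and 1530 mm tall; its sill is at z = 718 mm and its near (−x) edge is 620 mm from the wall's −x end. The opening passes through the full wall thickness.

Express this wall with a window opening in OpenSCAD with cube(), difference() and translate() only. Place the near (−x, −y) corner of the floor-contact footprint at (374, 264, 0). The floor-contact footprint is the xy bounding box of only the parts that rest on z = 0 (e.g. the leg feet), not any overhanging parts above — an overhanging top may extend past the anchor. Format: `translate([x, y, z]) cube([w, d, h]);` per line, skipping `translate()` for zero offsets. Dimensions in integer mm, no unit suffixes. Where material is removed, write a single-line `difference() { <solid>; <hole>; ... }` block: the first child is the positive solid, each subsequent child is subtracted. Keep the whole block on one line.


difference() { translate([374, 264, 0]) cube([3768, 206, 2456]); translate([994, 264, 718]) cube([663, 206, 1530]); }


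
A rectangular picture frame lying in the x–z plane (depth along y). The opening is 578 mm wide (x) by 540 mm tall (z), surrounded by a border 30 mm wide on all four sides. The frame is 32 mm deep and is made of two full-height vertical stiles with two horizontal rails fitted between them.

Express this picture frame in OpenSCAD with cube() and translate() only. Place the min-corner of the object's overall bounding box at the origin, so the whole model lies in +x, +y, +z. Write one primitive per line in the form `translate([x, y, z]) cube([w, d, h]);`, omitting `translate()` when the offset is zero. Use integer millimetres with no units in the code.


cube([30, 32, 600]);
translate([608, 0, 0]) cube([30, 32, 600]);
translate([30, 0, 0]) cube([578, 32, 30]);
translate([30, 0, 570]) cube([578, 32, 30]);


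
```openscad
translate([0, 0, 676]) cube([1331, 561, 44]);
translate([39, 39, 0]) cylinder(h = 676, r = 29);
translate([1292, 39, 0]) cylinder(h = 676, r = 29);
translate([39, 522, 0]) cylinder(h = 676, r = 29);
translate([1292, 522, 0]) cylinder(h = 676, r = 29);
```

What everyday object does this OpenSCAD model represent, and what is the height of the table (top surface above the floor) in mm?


A table. The table height is 720 mm.

A 1331×561×44 slab sits at z = 676 on four Ø58 mm round legs — a table. The top surface is at 676 + 44 = 720 mm.


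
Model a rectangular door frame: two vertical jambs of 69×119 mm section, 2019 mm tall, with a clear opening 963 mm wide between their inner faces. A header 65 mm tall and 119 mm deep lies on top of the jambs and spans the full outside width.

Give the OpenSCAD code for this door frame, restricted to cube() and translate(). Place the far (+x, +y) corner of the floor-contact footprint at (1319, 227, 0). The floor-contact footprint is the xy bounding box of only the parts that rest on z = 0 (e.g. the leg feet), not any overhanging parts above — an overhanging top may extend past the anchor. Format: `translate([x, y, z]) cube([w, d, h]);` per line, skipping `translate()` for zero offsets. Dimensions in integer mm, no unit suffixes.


translate([218, 108, 0]) cube([69, 119, 2019]);
translate([1250, 108, 0]) cube([69, 119, 2019]);
translate([218, 108, 2019]) cube([1101, 119, 65]);


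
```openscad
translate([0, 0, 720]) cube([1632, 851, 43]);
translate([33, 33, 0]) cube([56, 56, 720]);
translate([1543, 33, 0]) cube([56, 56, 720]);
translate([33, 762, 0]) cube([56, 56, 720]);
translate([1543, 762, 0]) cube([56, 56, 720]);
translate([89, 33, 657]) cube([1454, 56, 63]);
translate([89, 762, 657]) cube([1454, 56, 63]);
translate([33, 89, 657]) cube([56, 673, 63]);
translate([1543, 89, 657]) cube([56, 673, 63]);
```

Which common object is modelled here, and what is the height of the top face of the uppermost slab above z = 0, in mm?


A table. The table height is 763 mm.

A 1632×851×43 slab sits at z = 720 on four 56 mm square posts — a table. The top surface is at 720 + 43 = 763 mm.
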